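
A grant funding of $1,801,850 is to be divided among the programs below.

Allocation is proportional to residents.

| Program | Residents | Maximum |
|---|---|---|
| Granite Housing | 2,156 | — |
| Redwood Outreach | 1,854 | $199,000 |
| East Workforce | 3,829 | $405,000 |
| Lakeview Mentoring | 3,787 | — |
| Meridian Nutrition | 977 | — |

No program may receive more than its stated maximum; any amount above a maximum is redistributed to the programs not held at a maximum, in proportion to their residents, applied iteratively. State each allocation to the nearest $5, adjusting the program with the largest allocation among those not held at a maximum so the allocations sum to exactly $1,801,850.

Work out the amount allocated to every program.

Combined residents = 12,603.
Unconstrained shares: Granite Housing 308,243.16; Redwood Outreach 265,066.25; East Workforce 547,431.85; Lakeview Mentoring 541,427.12; Meridian Nutrition 139,681.62.
Capped: Redwood Outreach ($199,000), East Workforce ($405,000); residual $1,197,850 reallocated over remaining residents 6,920.
Shares after redistribution: Granite Housing 373,202.98 → $373,205; Lakeview Mentoring 655,528.61 → $655,530; Meridian Nutrition 169,118.42 → $169,120.
Rounding difference −$5 applied to Lakeview Mentoring → $655,525.

Granite Housing: $373,205 · Redwood Outreach: $199,000 · East Workforce: $405,000 · Lakeview Mentoring: $655,525 · Meridian Nutrition: $169,120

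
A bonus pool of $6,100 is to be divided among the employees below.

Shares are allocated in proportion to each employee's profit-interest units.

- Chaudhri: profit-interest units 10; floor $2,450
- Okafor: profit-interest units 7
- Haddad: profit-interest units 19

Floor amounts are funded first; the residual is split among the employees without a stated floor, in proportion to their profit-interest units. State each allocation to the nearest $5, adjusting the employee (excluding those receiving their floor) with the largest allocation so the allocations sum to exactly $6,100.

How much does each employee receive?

Guaranteed amounts: Chaudhri $2,450. Remaining pool $3,650.
Remaining pool split over remaining profit-interest units 26: Okafor 982.69 → $985; Haddad 2,667.31 → $2,665.

Chaudhri: $2,450 | Okafor: $985 | Haddad: $2,665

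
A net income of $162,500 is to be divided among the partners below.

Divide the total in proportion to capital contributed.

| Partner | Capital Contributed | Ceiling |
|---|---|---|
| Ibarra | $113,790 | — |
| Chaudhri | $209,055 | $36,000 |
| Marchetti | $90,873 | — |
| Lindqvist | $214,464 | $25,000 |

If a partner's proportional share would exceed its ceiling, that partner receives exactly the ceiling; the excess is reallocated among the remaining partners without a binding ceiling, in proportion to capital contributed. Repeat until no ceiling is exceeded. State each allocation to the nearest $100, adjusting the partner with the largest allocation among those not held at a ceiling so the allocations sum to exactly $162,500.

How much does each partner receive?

Ibarra: $56,400 · Chaudhri: $36,000 · Marchetti: $45,100 · Lindqvist: $25,000

Capital contributed total: 628,182.
Pro-rata shares before constraints: Ibarra 29,435.54; Chaudhri 54,078.97; Marchetti 23,507.30; Lindqvist 55,478.19.
Cap binds for Chaudhri ($36,000), Lindqvist ($25,000); residual $101,500 reallocated over remaining capital contributed 204,663.
Remaining shares: Ibarra 56,432.70 → $56,400; Marchetti 45,067.30 → $45,100.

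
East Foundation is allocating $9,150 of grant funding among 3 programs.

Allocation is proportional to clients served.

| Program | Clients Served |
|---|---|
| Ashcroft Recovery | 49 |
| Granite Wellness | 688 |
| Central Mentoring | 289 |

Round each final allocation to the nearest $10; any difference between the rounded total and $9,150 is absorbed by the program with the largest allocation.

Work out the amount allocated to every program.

Ashcroft Recovery: $440 | Granite Wellness: $6,130 | Central Mentoring: $2,580

Total clients served = 1,026.
Unrounded shares: Ashcroft Recovery 49/1,026 × $9,150 = 436.99; Granite Wellness 688/1,026 × $9,150 = 6,135.67; Central Mentoring 289/1,026 × $9,150 = 2,577.34.
At nearest $10: Ashcroft Recovery $440; Granite Wellness $6,140; Central Mentoring $2,580. Sum = $9,160.
Difference $9,150 − $9,160 = −$10 applied to largest allocation (Granite Wellness): Granite Wellness becomes $6,130.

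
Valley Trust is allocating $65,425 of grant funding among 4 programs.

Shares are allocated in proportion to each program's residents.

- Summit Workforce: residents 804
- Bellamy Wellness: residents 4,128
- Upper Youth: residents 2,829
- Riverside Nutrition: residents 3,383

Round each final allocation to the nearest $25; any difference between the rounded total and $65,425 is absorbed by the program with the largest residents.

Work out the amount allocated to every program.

Sum of residents: 11,144.
Raw shares: Summit Workforce 804/11,144 × $65,425 = 4,720.18; Bellamy Wellness 4,128/11,144 × $65,425 = 24,234.96; Upper Youth 2,829/11,144 × $65,425 = 16,608.70; Riverside Nutrition 3,383/11,144 × $65,425 = 19,861.16.
Rounded to nearest $25: Summit Workforce $4,725; Bellamy Wellness $24,225; Upper Youth $16,600; Riverside Nutrition $19,850. Sum = $65,400.
Difference $65,425 − $65,400 = +$25 applied to largest residents (Bellamy Wellness): Bellamy Wellness becomes $24,250.

Summit Workforce: $4,725 | Bellamy Wellness: $24,250 | Upper Youth: $16,600 | Riverside Nutrition: $19,850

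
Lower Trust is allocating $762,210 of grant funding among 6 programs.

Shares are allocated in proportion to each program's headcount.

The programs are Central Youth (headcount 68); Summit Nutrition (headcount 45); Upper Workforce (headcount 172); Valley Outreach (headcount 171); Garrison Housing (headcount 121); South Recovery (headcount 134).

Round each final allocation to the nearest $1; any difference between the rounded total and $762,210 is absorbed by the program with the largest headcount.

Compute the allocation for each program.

Combined headcount = 711.
Unrounded shares: Central Youth 68/711 × $762,210 = 72,897.72; Summit Nutrition 45/711 × $762,210 = 48,241.14; Upper Workforce 172/711 × $762,210 = 184,388.35; Valley Outreach 171/711 × $762,210 = 183,316.33; Garrison Housing 121/711 × $762,210 = 129,715.06; South Recovery 134/711 × $762,210 = 143,651.39.
Rounded to nearest $1: Central Youth $72,898; Summit Nutrition $48,241; Upper Workforce $184,388; Valley Outreach $183,316; Garrison Housing $129,715; South Recovery $143,651. Sum = $762,209.
Difference $762,210 − $762,209 = +$1 applied to largest headcount (Upper Workforce): Upper Workforce becomes $184,389.

Central Youth: $72,898 | Summit Nutrition: $48,241 | Upper Workforce: $184,389 | Valley Outreach: $183,316 | Garrison Housing: $129,715 | South Recovery: $143,651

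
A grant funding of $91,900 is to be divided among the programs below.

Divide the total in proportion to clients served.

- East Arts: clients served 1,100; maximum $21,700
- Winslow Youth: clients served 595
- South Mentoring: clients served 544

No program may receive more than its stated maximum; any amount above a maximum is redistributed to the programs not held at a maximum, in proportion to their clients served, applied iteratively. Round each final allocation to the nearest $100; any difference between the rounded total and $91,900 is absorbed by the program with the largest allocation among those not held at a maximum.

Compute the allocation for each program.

Total clients served = 2,239.
Unconstrained shares: East Arts 45,149.62; Winslow Youth 24,421.84; South Mentoring 22,328.54.
Held at cap: East Arts ($21,700); balance $70,200 reallocated over remaining clients served 1,139.
Remaining shares: Winslow Youth 36,671.64 → $36,700; South Mentoring 33,528.36 → $33,500.

East Arts: $21,700 | Winslow Youth: $36,700 | South Mentoring: $33,500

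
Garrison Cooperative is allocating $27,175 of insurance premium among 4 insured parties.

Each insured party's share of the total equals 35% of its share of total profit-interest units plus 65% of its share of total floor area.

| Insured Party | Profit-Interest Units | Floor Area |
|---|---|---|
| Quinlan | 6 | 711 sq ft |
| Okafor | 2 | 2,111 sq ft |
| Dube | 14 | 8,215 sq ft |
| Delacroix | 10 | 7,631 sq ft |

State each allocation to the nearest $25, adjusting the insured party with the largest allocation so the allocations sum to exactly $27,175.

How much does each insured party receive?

Quinlan: $2,450 | Okafor: $2,600 | Dube: $11,925 | Delacroix: $10,200

Profit-interest units total 32; floor area total 18,668.
Composite weights (35% profit-interest units + 65% floor area): Quinlan 0.0904; Okafor 0.0954; Dube 0.4392; Delacroix 0.3751.
Raw shares: Quinlan 2,456.11; Okafor 2,591.89; Dube 11,934.24; Delacroix 10,192.75.
After rounding ($25): Quinlan $2,450; Okafor $2,600; Dube $11,925; Delacroix $10,200. Sum = $27,175.
No rounding difference to absorb.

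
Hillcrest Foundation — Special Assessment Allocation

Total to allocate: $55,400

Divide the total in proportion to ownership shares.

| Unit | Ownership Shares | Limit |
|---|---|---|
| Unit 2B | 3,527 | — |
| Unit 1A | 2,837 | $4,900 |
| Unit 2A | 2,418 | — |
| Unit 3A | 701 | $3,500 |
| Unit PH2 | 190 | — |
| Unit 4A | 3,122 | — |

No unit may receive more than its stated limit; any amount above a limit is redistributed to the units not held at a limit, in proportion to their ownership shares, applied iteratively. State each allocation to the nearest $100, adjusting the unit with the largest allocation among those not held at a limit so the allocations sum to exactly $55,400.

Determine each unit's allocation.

Total ownership shares = 12,795.
Unconstrained shares: Unit 2B 15,271.26; Unit 1A 12,283.69; Unit 2A 10,469.50; Unit 3A 3,035.20; Unit PH2 822.67; Unit 4A 13,517.69.
Capped: Unit 1A ($4,900); residual $50,500 reallocated over remaining ownership shares 9,958.
Capped: Unit 3A ($3,500); residual $47,000 reallocated over remaining ownership shares 9,257.
Shares after redistribution: Unit 2B 17,907.42 → $17,900; Unit 2A 12,276.76 → $12,300; Unit PH2 964.68 → $1,000; Unit 4A 15,851.14 → $15,900.
Rounding difference −$100 applied to Unit 2B → $17,800.

Unit 2B: $17,800 · Unit 1A: $4,900 · Unit 2A: $12,300 · Unit 3A: $3,500 · Unit PH2: $1,000 · Unit 4A: $15,900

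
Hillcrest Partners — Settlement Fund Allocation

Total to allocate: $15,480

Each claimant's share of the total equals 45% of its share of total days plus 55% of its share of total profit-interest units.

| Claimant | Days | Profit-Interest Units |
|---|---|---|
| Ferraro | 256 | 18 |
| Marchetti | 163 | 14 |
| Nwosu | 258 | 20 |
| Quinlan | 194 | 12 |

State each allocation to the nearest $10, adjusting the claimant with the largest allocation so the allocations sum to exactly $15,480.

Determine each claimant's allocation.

Ferraro: $4,440 | Marchetti: $3,170 | Nwosu: $4,720 | Quinlan: $3,150

Days total 871; profit-interest units total 64.
Composite weights (45% days + 55% profit-interest units): Ferraro 0.2869; Marchetti 0.2045; Nwosu 0.3052; Quinlan 0.2034.
Proportional shares: Ferraro 4,441.97; Marchetti 3,166.06; Nwosu 4,724.03; Quinlan 3,147.93.
At nearest $10: Ferraro $4,440; Marchetti $3,170; Nwosu $4,720; Quinlan $3,150. Sum = $15,480.
No rounding difference to absorb.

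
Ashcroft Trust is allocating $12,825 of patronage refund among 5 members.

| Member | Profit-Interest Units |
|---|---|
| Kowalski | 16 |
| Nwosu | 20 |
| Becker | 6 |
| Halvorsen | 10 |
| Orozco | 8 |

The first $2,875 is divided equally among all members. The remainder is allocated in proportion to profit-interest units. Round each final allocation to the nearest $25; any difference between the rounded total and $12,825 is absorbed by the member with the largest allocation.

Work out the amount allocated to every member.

First tranche $2,875 split equally: $575 each.
Remainder $9,950 by profit-interest units (total 60): Kowalski 2,653.33 → $2,650; Nwosu 3,316.67 → $3,325; Becker 995.00 → $1,000; Halvorsen 1,658.33 → $1,650; Orozco 1,326.67 → $1,325.
Totals: Kowalski $575 + $2,650 = $3,225; Nwosu $575 + $3,325 = $3,900; Becker $575 + $1,000 = $1,575; Halvorsen $575 + $1,650 = $2,225; Orozco $575 + $1,325 = $1,900.

Kowalski: $3,225 · Nwosu: $3,900 · Becker: $1,575 · Halvorsen: $2,225 · Orozco: $1,900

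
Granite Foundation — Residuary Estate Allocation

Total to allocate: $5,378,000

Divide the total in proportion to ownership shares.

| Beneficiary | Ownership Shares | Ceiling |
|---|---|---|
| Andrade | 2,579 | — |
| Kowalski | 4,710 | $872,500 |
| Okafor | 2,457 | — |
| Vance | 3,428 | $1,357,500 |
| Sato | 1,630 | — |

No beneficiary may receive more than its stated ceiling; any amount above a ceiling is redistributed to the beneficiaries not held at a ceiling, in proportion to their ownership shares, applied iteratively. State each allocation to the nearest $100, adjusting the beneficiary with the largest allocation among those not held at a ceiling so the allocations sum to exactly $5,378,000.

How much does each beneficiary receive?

Total ownership shares = 14,804.
Proportional shares (ignoring caps): Andrade 936,899.62; Kowalski 1,711,049.72; Okafor 892,579.44; Vance 1,245,324.51; Sato 592,146.72.
Cap binds for Kowalski ($872,500); residual $4,505,500 reallocated over remaining ownership shares 10,094.
Cap binds for Vance ($1,357,500); residual $3,148,000 reallocated over remaining ownership shares 6,666.
Redistributed shares: Andrade 1,217,925.59 → $1,217,900; Okafor 1,160,311.43 → $1,160,300; Sato 769,762.98 → $769,800.

Andrade: $1,217,900 · Kowalski: $872,500 · Okafor: $1,160,300 · Vance: $1,357,500 · Sato: $769,800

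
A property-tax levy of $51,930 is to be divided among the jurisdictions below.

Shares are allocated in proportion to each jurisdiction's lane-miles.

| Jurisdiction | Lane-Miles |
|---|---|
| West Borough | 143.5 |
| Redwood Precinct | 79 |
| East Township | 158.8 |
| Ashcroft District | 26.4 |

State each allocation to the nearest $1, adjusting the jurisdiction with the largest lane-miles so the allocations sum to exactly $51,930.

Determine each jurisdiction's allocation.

Sum of lane-miles: 143.5 + 79 + 158.8 + 26.4 = 407.7.
Raw shares: West Borough 18,278.04; Redwood Precinct 10,062.47; East Township 20,226.84; Ashcroft District 3,362.65.
After rounding ($1): West Borough $18,278; Redwood Precinct $10,062; East Township $20,227; Ashcroft District $3,363. Sum = $51,930.
Sum already equals the total — no adjustment.

West Borough: $18,278 | Redwood Precinct: $10,062 | East Township: $20,227 | Ashcroft District: $3,363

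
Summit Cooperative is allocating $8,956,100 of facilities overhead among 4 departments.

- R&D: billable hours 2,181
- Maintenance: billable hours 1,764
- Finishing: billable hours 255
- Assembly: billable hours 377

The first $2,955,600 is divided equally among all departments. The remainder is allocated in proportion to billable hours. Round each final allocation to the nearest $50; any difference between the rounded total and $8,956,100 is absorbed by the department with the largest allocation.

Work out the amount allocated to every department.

R&D: $3,598,250; Maintenance: $3,051,500; Finishing: $1,073,200; Assembly: $1,233,150

Equal tier: $2,955,600 ÷ 4 = $738,900 apiece.
Remainder $6,000,500 by billable hours (total 4,577): R&D 2,859,316.26 → $2,859,300; Maintenance 2,312,624.43 → $2,312,600; Finishing 334,307.95 → $334,300; Assembly 494,251.37 → $494,250.
Rounding difference +$50 on remainder applied to R&D.
Totals: R&D $738,900 + $2,859,350 = $3,598,250; Maintenance $738,900 + $2,312,600 = $3,051,500; Finishing $738,900 + $334,300 = $1,073,200; Assembly $738,900 + $494,250 = $1,233,150.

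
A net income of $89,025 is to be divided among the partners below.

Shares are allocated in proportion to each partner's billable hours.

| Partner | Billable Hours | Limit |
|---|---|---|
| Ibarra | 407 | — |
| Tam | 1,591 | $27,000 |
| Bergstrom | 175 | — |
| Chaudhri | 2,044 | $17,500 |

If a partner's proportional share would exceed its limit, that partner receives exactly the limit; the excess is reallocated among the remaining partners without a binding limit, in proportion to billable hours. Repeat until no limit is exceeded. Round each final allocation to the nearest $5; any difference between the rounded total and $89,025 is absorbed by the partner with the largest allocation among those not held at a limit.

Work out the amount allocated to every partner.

Billable hours total: 4,217.
Unconstrained shares: Ibarra 8,592.17; Tam 33,587.57; Bergstrom 3,694.42; Chaudhri 43,150.84.
Held at cap: Tam ($27,000), Chaudhri ($17,500); balance $44,525 reallocated over remaining billable hours 582.
Remaining shares: Ibarra 31,136.90 → $31,135; Bergstrom 13,388.10 → $13,390.

Ibarra: $31,135 · Tam: $27,000 · Bergstrom: $13,390 · Chaudhri: $17,500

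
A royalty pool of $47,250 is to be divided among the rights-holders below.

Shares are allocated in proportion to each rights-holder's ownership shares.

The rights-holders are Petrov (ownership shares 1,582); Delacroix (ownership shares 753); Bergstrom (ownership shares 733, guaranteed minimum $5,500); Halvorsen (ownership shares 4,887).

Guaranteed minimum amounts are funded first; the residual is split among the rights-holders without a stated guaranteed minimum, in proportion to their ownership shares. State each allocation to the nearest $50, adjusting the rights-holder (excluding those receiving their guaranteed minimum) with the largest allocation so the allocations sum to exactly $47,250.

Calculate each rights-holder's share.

Petrov: $9,150 · Delacroix: $4,350 · Bergstrom: $5,500 · Halvorsen: $28,250

Minimums first: Bergstrom $5,500. Balance $41,750.
Balance split over remaining ownership shares 7,222: Petrov 9,145.46 → $9,150; Delacroix 4,353.05 → $4,350; Halvorsen 28,251.49 → $28,250.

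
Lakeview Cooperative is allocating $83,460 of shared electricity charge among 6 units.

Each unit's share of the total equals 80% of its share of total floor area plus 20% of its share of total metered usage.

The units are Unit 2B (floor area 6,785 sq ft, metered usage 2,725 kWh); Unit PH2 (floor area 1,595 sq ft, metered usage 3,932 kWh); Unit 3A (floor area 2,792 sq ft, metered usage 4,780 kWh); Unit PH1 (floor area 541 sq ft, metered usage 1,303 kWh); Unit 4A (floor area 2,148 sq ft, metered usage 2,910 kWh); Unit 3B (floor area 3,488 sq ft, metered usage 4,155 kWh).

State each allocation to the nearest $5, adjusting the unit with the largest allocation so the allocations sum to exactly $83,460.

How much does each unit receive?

Floor area total 17,349; metered usage total 19,805.
Blended shares (80% floor area + 20% metered usage): Unit 2B 0.3404; Unit PH2 0.1133; Unit 3A 0.1770; Unit PH1 0.0381; Unit 4A 0.1284; Unit 3B 0.2028.
Pro-rata amounts: Unit 2B 28,408.90; Unit PH2 9,452.35; Unit 3A 14,773.74; Unit PH1 3,180.24; Unit 4A 10,719.22; Unit 3B 16,925.55.
After rounding ($5): Unit 2B $28,410; Unit PH2 $9,450; Unit 3A $14,775; Unit PH1 $3,180; Unit 4A $10,720; Unit 3B $16,925. Sum = $83,460.
Rounded total matches; no reconciliation needed.

Unit 2B: $28,410; Unit PH2: $9,450; Unit 3A: $14,775; Unit PH1: $3,180; Unit 4A: $10,720; Unit 3B: $16,925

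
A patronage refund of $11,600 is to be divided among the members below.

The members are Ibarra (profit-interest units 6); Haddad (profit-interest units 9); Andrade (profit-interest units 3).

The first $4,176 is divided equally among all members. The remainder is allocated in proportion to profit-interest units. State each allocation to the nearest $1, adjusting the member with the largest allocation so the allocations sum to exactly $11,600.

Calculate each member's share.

Ibarra: $3,867 · Haddad: $5,104 · Andrade: $2,629

First tranche $4,176 split equally: $1,392 each.
Remainder $7,424 by profit-interest units (total 18): Ibarra 2,474.67 → $2,475; Haddad 3,712.00 → $3,712; Andrade 1,237.33 → $1,237.
Totals: Ibarra $1,392 + $2,475 = $3,867; Haddad $1,392 + $3,712 = $5,104; Andrade $1,392 + $1,237 = $2,629.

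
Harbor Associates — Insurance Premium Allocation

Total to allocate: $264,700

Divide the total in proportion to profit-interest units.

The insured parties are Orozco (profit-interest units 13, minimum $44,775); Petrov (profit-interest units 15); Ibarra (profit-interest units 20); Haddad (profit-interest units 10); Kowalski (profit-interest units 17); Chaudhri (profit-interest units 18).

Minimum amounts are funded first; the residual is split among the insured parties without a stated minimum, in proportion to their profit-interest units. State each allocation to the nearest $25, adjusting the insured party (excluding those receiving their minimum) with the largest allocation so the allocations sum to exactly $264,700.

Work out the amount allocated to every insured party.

Orozco: $44,775 | Petrov: $41,225 | Ibarra: $55,000 | Haddad: $27,500 | Kowalski: $46,725 | Chaudhri: $49,475

Guaranteed amounts: Orozco $44,775. Balance $219,925.
Balance split over remaining profit-interest units 80: Petrov 41,235.94 → $41,225; Ibarra 54,981.25 → $54,975; Haddad 27,490.62 → $27,500; Kowalski 46,734.06 → $46,725; Chaudhri 49,483.12 → $49,475.
Rounding difference +$25 applied to Ibarra → $55,000.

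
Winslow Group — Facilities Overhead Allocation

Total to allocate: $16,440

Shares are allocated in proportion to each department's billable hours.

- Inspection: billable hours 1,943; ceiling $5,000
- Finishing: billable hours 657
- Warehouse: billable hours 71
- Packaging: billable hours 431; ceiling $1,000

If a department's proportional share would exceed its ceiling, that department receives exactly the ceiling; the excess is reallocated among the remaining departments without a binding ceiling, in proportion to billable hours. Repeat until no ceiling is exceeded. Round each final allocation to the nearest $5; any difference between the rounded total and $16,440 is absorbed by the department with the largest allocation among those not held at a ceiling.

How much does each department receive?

Total billable hours = 3,102.
Pro-rata shares before constraints: Inspection 10,297.52; Finishing 3,481.97; Warehouse 376.29; Packaging 2,284.22.
Held at cap: Inspection ($5,000), Packaging ($1,000); remaining pool $10,440 reallocated over remaining billable hours 728.
Remaining shares: Finishing 9,421.81 → $9,420; Warehouse 1,018.19 → $1,020.

Inspection: $5,000; Finishing: $9,420; Warehouse: $1,020; Packaging: $1,000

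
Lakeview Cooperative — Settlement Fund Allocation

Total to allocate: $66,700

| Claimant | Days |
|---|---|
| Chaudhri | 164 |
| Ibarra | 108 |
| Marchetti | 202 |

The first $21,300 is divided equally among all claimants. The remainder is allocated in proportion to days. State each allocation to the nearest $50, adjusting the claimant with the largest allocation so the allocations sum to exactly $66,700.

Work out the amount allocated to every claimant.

Equal tier: $21,300 ÷ 3 = $7,100 apiece.
Remainder $45,400 by days (total 474): Chaudhri 15,708.02 → $15,700; Ibarra 10,344.30 → $10,350; Marchetti 19,347.68 → $19,350.
Totals: Chaudhri $7,100 + $15,700 = $22,800; Ibarra $7,100 + $10,350 = $17,450; Marchetti $7,100 + $19,350 = $26,450.

Chaudhri: $22,800 · Ibarra: $17,450 · Marchetti: $26,450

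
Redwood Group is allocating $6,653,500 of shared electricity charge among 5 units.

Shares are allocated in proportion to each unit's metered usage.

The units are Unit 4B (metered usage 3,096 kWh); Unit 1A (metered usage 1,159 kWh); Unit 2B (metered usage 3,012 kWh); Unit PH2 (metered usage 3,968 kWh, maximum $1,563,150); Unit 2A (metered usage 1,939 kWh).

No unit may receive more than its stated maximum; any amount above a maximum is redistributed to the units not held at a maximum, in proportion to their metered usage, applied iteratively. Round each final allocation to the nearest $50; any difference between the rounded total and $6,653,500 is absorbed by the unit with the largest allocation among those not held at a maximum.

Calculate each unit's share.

Unit 4B: $1,711,900 | Unit 1A: $640,850 | Unit 2B: $1,665,450 | Unit PH2: $1,563,150 | Unit 2A: $1,072,150

Sum of metered usage: 13,174.
Unconstrained shares: Unit 4B 1,563,628.06; Unit 1A 585,350.43; Unit 2B 1,521,204.04; Unit PH2 2,004,029.76; Unit 2A 979,287.73.
Held at cap: Unit PH2 ($1,563,150); balance $5,090,350 reallocated over remaining metered usage 9,206.
Redistributed shares: Unit 4B 1,711,896.98 → $1,711,900; Unit 1A 640,855.49 → $640,850; Unit 2B 1,665,450.16 → $1,665,450; Unit 2A 1,072,147.37 → $1,072,150.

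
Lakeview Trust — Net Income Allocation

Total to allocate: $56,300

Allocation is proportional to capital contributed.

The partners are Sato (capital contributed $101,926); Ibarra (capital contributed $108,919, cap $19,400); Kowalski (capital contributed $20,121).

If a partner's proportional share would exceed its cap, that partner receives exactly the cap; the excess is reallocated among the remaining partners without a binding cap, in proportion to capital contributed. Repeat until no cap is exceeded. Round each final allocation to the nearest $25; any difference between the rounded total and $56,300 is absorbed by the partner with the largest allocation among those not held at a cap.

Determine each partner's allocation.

Sato: $30,825 | Ibarra: $19,400 | Kowalski: $6,075

Total capital contributed = 230,966.
Proportional shares (ignoring caps): Sato 24,845.36; Ibarra 26,549.97; Kowalski 4,904.67.
Held at cap: Ibarra ($19,400); residual $36,900 reallocated over remaining capital contributed 122,047.
Shares after redistribution: Sato 30,816.57 → $30,825; Kowalski 6,083.43 → $6,075.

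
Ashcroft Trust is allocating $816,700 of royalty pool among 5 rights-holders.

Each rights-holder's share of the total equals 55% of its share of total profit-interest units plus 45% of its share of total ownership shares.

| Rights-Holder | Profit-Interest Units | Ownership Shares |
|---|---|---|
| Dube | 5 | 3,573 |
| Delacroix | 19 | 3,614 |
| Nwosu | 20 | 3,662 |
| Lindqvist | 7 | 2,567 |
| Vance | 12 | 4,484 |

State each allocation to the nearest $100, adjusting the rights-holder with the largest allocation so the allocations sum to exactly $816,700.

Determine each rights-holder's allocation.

Dube: $109,000; Delacroix: $209,700; Nwosu: $217,800; Lindqvist: $102,600; Vance: $177,600

Profit-interest units total 63; ownership shares total 17,900.
Combined weights (55% profit-interest units + 45% ownership shares): Dube 0.1335; Delacroix 0.2567; Nwosu 0.2667; Lindqvist 0.1256; Vance 0.2175.
Proportional shares: Dube 109,008.88; Delacroix 209,669.57; Nwosu 217,785.00; Lindqvist 102,613.97; Vance 177,622.58.
At nearest $100: Dube $109,000; Delacroix $209,700; Nwosu $217,800; Lindqvist $102,600; Vance $177,600. Sum = $816,700.
Rounded total matches; no reconciliation needed.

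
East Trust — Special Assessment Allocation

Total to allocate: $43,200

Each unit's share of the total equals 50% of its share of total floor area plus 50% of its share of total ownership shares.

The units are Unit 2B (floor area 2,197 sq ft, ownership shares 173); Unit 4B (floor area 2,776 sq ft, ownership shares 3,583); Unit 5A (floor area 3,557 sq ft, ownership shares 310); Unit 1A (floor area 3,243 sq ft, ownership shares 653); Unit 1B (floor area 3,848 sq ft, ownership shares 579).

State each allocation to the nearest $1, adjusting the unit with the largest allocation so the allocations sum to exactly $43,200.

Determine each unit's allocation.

Unit 2B: $3,743; Unit 4B: $18,447; Unit 5A: $6,182; Unit 1A: $7,147; Unit 1B: $7,681

Floor area total 15,621; ownership shares total 5,298.
Composite weights (50% floor area + 50% ownership shares): Unit 2B 0.0866; Unit 4B 0.4270; Unit 5A 0.1431; Unit 1A 0.1654; Unit 1B 0.1778.
Proportional shares: Unit 2B 3,743.23; Unit 4B 18,446.45; Unit 5A 6,182.33; Unit 1A 7,146.56; Unit 1B 7,681.43.
Rounded to nearest $1: Unit 2B $3,743; Unit 4B $18,446; Unit 5A $6,182; Unit 1A $7,147; Unit 1B $7,681. Sum = $43,199.
Difference $43,200 − $43,199 = +$1 applied to largest allocation (Unit 4B): Unit 4B becomes $18,447.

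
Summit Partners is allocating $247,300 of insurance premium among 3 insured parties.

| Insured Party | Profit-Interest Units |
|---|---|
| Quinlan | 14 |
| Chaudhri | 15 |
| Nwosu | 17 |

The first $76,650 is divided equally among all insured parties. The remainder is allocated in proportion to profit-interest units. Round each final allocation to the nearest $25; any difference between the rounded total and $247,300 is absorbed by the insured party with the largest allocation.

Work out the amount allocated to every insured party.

Quinlan: $77,475 · Chaudhri: $81,200 · Nwosu: $88,625

First tranche $76,650 split equally: $25,550 each.
Remainder $170,650 by profit-interest units (total 46): Quinlan 51,936.96 → $51,925; Chaudhri 55,646.74 → $55,650; Nwosu 63,066.30 → $63,075.
Totals: Quinlan $25,550 + $51,925 = $77,475; Chaudhri $25,550 + $55,650 = $81,200; Nwosu $25,550 + $63,075 = $88,625.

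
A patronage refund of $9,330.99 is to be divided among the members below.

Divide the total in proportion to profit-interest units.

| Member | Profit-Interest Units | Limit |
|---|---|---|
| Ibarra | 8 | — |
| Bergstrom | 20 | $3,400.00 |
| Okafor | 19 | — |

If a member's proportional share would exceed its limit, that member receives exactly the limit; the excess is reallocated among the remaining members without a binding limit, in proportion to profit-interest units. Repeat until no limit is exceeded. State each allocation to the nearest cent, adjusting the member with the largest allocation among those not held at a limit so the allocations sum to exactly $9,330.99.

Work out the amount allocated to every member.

Combined profit-interest units = 47.
Pro-rata shares before constraints: Ibarra 1,588.2536; Bergstrom 3,970.6340; Okafor 3,772.1023.
Cap binds for Bergstrom ($3,400.00); remaining pool $5,930.99 reallocated over remaining profit-interest units 27.
Shares after redistribution: Ibarra 1,757.3304 → $1,757.33; Okafor 4,173.6596 → $4,173.66.

Ibarra: $1,757.33 | Bergstrom: $3,400.00 | Okafor: $4,173.66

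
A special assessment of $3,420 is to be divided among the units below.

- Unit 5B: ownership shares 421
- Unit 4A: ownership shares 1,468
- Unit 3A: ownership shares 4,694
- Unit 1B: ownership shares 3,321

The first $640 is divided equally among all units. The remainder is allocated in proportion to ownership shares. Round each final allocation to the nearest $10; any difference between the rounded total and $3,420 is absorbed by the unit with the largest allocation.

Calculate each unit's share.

First tranche $640 split equally: $160 each.
Remainder $2,780 by ownership shares (total 9,904): Unit 5B 118.17 → $120; Unit 4A 412.06 → $410; Unit 3A 1,317.58 → $1,320; Unit 1B 932.19 → $930.
Totals: Unit 5B $160 + $120 = $280; Unit 4A $160 + $410 = $570; Unit 3A $160 + $1,320 = $1,480; Unit 1B $160 + $930 = $1,090.

Unit 5B: $280 · Unit 4A: $570 · Unit 3A: $1,480 · Unit 1B: $1,090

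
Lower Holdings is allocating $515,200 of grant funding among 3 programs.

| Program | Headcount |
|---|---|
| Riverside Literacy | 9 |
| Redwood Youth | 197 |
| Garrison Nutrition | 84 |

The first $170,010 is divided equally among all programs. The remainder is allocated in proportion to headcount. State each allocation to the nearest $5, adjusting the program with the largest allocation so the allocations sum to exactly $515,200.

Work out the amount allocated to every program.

Riverside Literacy: $67,385; Redwood Youth: $291,160; Garrison Nutrition: $156,655

First tranche $170,010 split equally: $56,670 each.
Remainder $345,190 by headcount (total 290): Riverside Literacy 10,712.79 → $10,715; Redwood Youth 234,491.14 → $234,490; Garrison Nutrition 99,986.07 → $99,985.
Totals: Riverside Literacy $56,670 + $10,715 = $67,385; Redwood Youth $56,670 + $234,490 = $291,160; Garrison Nutrition $56,670 + $99,985 = $156,655.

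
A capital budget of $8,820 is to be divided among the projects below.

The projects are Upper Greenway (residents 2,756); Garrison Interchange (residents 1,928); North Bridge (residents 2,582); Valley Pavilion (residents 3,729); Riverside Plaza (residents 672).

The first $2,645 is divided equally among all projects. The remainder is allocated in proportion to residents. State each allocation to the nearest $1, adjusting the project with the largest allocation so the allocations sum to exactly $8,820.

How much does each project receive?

$2,645 shared equally gives $529 per project.
Remainder $6,175 by residents (total 11,667): Upper Greenway 1,458.67 → $1,459; Garrison Interchange 1,020.43 → $1,020; North Bridge 1,366.58 → $1,367; Valley Pavilion 1,973.65 → $1,974; Riverside Plaza 355.67 → $356.
Rounding difference −$1 on remainder applied to Valley Pavilion.
Totals: Upper Greenway $529 + $1,459 = $1,988; Garrison Interchange $529 + $1,020 = $1,549; North Bridge $529 + $1,367 = $1,896; Valley Pavilion $529 + $1,973 = $2,502; Riverside Plaza $529 + $356 = $885.

Upper Greenway: $1,988; Garrison Interchange: $1,549; North Bridge: $1,896; Valley Pavilion: $2,502; Riverside Plaza: $885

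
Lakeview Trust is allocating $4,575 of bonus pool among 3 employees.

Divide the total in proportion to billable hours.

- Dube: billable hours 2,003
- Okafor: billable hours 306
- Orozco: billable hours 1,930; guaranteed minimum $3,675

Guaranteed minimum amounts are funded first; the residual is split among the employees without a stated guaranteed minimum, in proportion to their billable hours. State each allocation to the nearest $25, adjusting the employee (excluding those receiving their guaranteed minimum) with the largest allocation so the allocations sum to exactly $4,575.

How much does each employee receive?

Guaranteed amounts: Orozco $3,675. Balance $900.
Balance split over remaining billable hours 2,309: Dube 780.73 → $775; Okafor 119.27 → $125.

Dube: $775 | Okafor: $125 | Orozco: $3,675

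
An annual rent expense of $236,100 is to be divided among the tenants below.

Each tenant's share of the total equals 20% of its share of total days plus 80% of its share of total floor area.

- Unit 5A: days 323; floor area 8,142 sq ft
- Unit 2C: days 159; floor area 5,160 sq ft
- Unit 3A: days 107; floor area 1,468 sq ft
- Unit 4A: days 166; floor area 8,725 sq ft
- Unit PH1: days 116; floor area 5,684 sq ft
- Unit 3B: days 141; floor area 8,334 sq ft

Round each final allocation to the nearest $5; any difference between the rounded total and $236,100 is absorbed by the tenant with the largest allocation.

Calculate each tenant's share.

Days total 1,012; floor area total 37,513.
Composite weights (20% days + 80% floor area): Unit 5A 0.2375; Unit 2C 0.1415; Unit 3A 0.0525; Unit 4A 0.2189; Unit PH1 0.1441; Unit 3B 0.2056.
Pro-rata amounts: Unit 5A 56,066.62; Unit 2C 33,399.83; Unit 3A 12,384.09; Unit 4A 51,676.42; Unit PH1 34,031.82; Unit 3B 48,541.22.
At nearest $5: Unit 5A $56,065; Unit 2C $33,400; Unit 3A $12,385; Unit 4A $51,675; Unit PH1 $34,030; Unit 3B $48,540. Sum = $236,095.
Difference $236,100 − $236,095 = +$5 applied to largest allocation (Unit 5A): Unit 5A becomes $56,070.

Unit 5A: $56,070 · Unit 2C: $33,400 · Unit 3A: $12,385 · Unit 4A: $51,675 · Unit PH1: $34,030 · Unit 3B: $48,540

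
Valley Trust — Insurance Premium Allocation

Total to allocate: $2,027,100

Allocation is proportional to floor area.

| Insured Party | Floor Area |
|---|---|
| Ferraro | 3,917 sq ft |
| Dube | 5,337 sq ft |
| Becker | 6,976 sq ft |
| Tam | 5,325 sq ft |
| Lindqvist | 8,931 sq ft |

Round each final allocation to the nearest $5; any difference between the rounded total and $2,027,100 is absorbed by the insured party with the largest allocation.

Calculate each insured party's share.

Ferraro: $260,450 · Dube: $354,870 · Becker: $463,855 · Tam: $354,075 · Lindqvist: $593,850

Total floor area = 30,486.
Pro-rata amounts: Ferraro 3,917/30,486 × $2,027,100 = 260,452.36; Dube 5,337/30,486 × $2,027,100 = 354,872.16; Becker 6,976/30,486 × $2,027,100 = 463,853.89; Tam 5,325/30,486 × $2,027,100 = 354,074.25; Lindqvist 8,931/30,486 × $2,027,100 = 593,847.34.
Rounded to nearest $5: Ferraro $260,450; Dube $354,870; Becker $463,855; Tam $354,075; Lindqvist $593,845. Sum = $2,027,095.
Difference $2,027,100 − $2,027,095 = +$5 applied to largest allocation (Lindqvist): Lindqvist becomes $593,850.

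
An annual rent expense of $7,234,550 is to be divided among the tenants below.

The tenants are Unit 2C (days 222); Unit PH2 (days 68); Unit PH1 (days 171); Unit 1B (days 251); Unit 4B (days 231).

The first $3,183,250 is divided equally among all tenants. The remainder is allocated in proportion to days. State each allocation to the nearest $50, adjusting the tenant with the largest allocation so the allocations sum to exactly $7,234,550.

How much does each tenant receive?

First tranche $3,183,250 split equally: $636,650 each.
Remainder $4,051,300 by days (total 943): Unit 2C 953,752.49 → $953,750; Unit PH2 292,140.40 → $292,150; Unit PH1 734,647.19 → $734,650; Unit 1B 1,078,341.78 → $1,078,350; Unit 4B 992,418.13 → $992,400.
Totals: Unit 2C $636,650 + $953,750 = $1,590,400; Unit PH2 $636,650 + $292,150 = $928,800; Unit PH1 $636,650 + $734,650 = $1,371,300; Unit 1B $636,650 + $1,078,350 = $1,715,000; Unit 4B $636,650 + $992,400 = $1,629,050.

Unit 2C: $1,590,400 | Unit PH2: $928,800 | Unit PH1: $1,371,300 | Unit 1B: $1,715,000 | Unit 4B: $1,629,050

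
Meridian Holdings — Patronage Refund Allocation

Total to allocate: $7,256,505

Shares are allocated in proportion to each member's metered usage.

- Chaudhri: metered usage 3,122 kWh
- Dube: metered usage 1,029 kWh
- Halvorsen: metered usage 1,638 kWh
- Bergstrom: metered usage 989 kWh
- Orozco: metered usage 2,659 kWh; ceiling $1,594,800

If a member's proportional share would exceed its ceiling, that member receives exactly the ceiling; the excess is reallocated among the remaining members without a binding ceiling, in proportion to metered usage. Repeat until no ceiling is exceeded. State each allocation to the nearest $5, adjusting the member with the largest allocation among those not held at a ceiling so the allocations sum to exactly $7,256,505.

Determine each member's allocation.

Chaudhri: $2,607,825; Dube: $859,530; Halvorsen: $1,368,230; Bergstrom: $826,120; Orozco: $1,594,800

Metered usage total: 9,437.
Proportional shares (ignoring caps): Chaudhri 2,400,636.71; Dube 791,241.25; Halvorsen 1,259,526.88; Bergstrom 760,483.57; Orozco 2,044,616.59.
Capped: Orozco ($1,594,800); balance $5,661,705 reallocated over remaining metered usage 6,778.
Redistributed shares: Chaudhri 2,607,825.76 → $2,607,825; Dube 859,530.02 → $859,530; Halvorsen 1,368,231.45 → $1,368,230; Bergstrom 826,117.77 → $826,120.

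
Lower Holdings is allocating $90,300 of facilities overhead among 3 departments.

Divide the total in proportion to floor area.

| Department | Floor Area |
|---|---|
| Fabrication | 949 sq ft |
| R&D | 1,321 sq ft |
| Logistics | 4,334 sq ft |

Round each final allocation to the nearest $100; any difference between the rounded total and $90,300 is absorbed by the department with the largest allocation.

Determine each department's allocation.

Sum of floor area: 6,604.
Raw shares: Fabrication 949/6,604 × $90,300 = 12,976.18; R&D 1,321/6,604 × $90,300 = 18,062.73; Logistics 4,334/6,604 × $90,300 = 59,261.08.
After rounding ($100): Fabrication $13,000; R&D $18,100; Logistics $59,300. Sum = $90,400.
Difference $90,300 − $90,400 = −$100 applied to largest allocation (Logistics): Logistics becomes $59,200.

Fabrication: $13,000 · R&D: $18,100 · Logistics: $59,200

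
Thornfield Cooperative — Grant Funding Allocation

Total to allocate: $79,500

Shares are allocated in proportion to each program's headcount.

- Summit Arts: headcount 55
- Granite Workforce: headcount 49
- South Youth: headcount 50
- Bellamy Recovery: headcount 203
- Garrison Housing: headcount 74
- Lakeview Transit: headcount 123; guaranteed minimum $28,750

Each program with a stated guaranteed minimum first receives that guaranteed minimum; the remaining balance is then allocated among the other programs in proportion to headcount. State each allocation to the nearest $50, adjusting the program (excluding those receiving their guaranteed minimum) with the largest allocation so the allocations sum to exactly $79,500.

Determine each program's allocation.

Fund the minimums — Lakeview Transit $28,750. Balance $50,750.
Balance split over remaining headcount 431: Summit Arts 6,476.22 → $6,500; Granite Workforce 5,769.72 → $5,750; South Youth 5,887.47 → $5,900; Bellamy Recovery 23,903.13 → $23,900; Garrison Housing 8,713.46 → $8,700.

Summit Arts: $6,500; Granite Workforce: $5,750; South Youth: $5,900; Bellamy Recovery: $23,900; Garrison Housing: $8,700; Lakeview Transit: $28,750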